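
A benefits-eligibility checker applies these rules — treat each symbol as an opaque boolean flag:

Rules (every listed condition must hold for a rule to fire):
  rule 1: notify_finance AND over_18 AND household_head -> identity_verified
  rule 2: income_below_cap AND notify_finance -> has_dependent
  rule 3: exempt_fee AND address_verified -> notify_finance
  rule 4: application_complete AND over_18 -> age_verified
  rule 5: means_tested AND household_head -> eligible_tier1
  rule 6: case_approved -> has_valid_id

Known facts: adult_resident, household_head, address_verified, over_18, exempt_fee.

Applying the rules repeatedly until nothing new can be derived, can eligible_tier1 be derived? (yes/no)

no

Round 1 fires rule 3, giving notify_finance.
Round 2 fires rule 1, giving identity_verified.
Fixed point reached. eligible_tier1 is concluded only by rule 5; rule 5 needs means_tested (never derived).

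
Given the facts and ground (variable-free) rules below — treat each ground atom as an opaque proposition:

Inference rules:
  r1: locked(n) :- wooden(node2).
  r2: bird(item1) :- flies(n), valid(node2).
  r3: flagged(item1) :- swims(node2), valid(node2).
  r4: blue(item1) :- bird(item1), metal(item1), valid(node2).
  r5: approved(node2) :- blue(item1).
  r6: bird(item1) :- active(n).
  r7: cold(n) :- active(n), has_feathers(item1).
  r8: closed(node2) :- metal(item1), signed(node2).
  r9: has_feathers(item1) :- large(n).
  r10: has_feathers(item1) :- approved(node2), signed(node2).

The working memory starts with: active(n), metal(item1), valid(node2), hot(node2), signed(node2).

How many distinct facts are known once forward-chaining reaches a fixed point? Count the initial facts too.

Round 1 — r6, r8, derive bird(item1), closed(node2).
Round 2 — r4, derive blue(item1).
Round 3 — r5, derive approved(node2).
Round 4 — r10, derive has_feathers(item1).
Round 5 — r7, derive cold(n).
Closure: {active(n), approved(node2), bird(item1), blue(item1), closed(node2), cold(n), has_feathers(item1), hot(node2), metal(item1), signed(node2), valid(node2)} — 11 facts.

11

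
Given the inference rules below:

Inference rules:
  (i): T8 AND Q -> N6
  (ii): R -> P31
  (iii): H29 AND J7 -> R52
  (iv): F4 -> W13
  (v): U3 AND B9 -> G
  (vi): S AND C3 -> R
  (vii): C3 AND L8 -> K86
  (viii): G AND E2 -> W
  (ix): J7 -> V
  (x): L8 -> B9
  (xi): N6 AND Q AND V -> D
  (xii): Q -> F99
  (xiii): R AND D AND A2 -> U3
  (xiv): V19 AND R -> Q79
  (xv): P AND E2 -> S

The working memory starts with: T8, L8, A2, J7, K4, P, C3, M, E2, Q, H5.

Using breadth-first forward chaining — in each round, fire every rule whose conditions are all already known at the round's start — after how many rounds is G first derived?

[1] (i) [T8 AND Q -> N6]; (vii) [C3 AND L8 -> K86]; (ix) [J7 -> V]; (x) [L8 -> B9]; (xii) [Q -> F99]; (xv) [P AND E2 -> S]. ⇒ new: N6, K86, V, B9, F99, S.
[2] (vi) [S AND C3 -> R]; (xi) [N6 AND Q AND V -> D]. ⇒ new: R, D.
[3] (ii) [R -> P31]; (xiii) [R AND D AND A2 -> U3]. ⇒ new: P31, U3.
[4] (v) [U3 AND B9 -> G]. ⇒ new: G.
G first appears in round 4.

4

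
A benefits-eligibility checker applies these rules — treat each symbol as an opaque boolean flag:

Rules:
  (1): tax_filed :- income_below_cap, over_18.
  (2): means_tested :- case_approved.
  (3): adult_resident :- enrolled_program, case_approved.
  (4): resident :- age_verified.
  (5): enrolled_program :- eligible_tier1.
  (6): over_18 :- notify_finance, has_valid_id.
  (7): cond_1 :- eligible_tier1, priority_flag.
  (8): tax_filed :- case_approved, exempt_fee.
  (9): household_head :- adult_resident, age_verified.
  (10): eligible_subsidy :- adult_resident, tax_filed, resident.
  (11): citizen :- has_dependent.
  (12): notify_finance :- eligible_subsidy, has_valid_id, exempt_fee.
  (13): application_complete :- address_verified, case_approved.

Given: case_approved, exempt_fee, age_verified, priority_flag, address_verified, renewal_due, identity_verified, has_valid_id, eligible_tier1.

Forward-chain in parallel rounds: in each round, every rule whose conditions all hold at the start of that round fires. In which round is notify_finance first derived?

4

Round 1: (2) [means_tested :- case_approved.]; (4) [resident :- age_verified.]; (5) [enrolled_program :- eligible_tier1.]; (7) [cond_1 :- eligible_tier1, priority_flag.]; (8) [tax_filed :- case_approved, exempt_fee.]; (13) [application_complete :- address_verified, case_approved.]. New: means_tested, resident, enrolled_program, cond_1, tax_filed, application_complete.
Round 2: (3) [adult_resident :- enrolled_program, case_approved.]. New: adult_resident.
Round 3: (9) [household_head :- adult_resident, age_verified.]; (10) [eligible_subsidy :- adult_resident, tax_filed, resident.]. New: household_head, eligible_subsidy.
Round 4: (12) [notify_finance :- eligible_subsidy, has_valid_id, exempt_fee.]. New: notify_finance.
notify_finance first appears in round 4.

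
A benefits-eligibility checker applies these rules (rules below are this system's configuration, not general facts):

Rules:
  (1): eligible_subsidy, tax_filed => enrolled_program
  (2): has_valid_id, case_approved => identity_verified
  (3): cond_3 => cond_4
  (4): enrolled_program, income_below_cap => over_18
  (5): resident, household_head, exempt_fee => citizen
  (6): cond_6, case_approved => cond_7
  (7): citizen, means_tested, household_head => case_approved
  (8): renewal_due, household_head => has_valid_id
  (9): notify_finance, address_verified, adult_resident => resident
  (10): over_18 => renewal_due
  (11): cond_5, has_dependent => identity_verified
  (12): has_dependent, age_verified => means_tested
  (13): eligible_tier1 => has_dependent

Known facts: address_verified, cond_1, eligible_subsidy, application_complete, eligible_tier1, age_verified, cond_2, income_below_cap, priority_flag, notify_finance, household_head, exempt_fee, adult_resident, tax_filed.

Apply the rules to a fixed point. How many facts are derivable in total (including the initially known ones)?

24

[1] (1) [eligible_subsidy, tax_filed => enrolled_program]; (9) [notify_finance, address_verified, adult_resident => resident]; (13) [eligible_tier1 => has_dependent]. ⇒ new: enrolled_program, resident, has_dependent.
[2] (4) [enrolled_program, income_below_cap => over_18]; (5) [resident, household_head, exempt_fee => citizen]; (12) [has_dependent, age_verified => means_tested]. ⇒ new: over_18, citizen, means_tested.
[3] (7) [citizen, means_tested, household_head => case_approved]; (10) [over_18 => renewal_due]. ⇒ new: case_approved, renewal_due.
[4] (8) [renewal_due, household_head => has_valid_id]. ⇒ new: has_valid_id.
[5] (2) [has_valid_id, case_approved => identity_verified]. ⇒ new: identity_verified.
Closure: {address_verified, adult_resident, age_verified, application_complete, case_approved, citizen, cond_1, cond_2, eligible_subsidy, eligible_tier1, enrolled_program, exempt_fee, has_dependent, has_valid_id, household_head, identity_verified, income_below_cap, means_tested, notify_finance, over_18, priority_flag, renewal_due, resident, tax_filed} — 24 facts.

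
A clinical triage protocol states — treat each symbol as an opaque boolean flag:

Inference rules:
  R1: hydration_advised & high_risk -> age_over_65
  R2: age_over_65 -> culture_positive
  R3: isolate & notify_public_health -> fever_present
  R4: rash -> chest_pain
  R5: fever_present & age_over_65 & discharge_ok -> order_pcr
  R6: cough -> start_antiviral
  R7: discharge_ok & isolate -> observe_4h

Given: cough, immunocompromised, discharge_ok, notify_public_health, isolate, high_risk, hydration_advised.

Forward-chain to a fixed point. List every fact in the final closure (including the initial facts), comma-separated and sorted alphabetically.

age_over_65, cough, culture_positive, discharge_ok, fever_present, high_risk, hydration_advised, immunocompromised, isolate, notify_public_health, observe_4h, order_pcr, start_antiviral

Round 1 fires R1, R3, R6, R7, giving age_over_65, fever_present, start_antiviral, observe_4h.
Round 2 fires R2, R5, giving culture_positive, order_pcr.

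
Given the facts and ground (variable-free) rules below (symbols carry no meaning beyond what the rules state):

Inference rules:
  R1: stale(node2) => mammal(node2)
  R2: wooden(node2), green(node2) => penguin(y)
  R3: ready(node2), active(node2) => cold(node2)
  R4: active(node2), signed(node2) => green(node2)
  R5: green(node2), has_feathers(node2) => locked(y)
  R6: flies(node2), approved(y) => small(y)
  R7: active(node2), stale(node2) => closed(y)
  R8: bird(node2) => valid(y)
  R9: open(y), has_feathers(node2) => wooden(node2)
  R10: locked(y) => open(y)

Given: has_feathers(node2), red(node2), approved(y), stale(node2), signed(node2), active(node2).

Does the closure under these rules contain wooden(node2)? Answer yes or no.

Round 1 fires R1, R4, R7, giving mammal(node2), green(node2), closed(y).
Round 2 fires R5, giving locked(y).
Round 3 fires R10, giving open(y).
Round 4 fires R9, giving wooden(node2).
Round 5 fires R2, giving penguin(y).
wooden(node2) appears in round 4, so it is derivable.

yes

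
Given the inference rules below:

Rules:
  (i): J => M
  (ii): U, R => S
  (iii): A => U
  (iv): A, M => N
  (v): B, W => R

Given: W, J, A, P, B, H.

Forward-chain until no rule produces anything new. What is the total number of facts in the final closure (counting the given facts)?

11

Round 1: (i) [J => M]; (iii) [A => U]; (v) [B, W => R]. Adds M, U, R.
Round 2: (ii) [U, R => S]; (iv) [A, M => N]. Adds S, N.
Closure: {A, B, H, J, M, N, P, R, S, U, W} — 11 facts.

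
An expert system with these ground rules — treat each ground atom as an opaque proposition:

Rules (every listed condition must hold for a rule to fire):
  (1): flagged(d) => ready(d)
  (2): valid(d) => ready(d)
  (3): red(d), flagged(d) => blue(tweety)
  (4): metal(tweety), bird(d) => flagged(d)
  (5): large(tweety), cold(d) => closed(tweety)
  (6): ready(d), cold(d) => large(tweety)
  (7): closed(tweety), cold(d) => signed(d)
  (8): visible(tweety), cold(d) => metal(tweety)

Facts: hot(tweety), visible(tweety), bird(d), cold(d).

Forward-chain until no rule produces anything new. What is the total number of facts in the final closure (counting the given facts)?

10

[1] (8) [visible(tweety), cold(d) => metal(tweety)]. ⇒ new: metal(tweety).
[2] (4) [metal(tweety), bird(d) => flagged(d)]. ⇒ new: flagged(d).
[3] (1) [flagged(d) => ready(d)]. ⇒ new: ready(d).
[4] (6) [ready(d), cold(d) => large(tweety)]. ⇒ new: large(tweety).
[5] (5) [large(tweety), cold(d) => closed(tweety)]. ⇒ new: closed(tweety).
[6] (7) [closed(tweety), cold(d) => signed(d)]. ⇒ new: signed(d).
Closure: {bird(d), closed(tweety), cold(d), flagged(d), hot(tweety), large(tweety), metal(tweety), ready(d), signed(d), visible(tweety)} — 10 facts.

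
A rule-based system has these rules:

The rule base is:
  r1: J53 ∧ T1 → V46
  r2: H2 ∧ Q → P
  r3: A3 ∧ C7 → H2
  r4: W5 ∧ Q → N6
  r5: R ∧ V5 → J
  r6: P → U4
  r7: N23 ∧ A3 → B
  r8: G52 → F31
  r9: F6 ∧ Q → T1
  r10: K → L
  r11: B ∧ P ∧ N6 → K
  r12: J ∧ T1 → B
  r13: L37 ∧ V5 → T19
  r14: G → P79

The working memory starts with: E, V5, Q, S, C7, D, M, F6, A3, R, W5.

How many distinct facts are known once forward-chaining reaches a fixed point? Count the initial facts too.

Round 1: r3 [A3 ∧ C7 → H2]; r4 [W5 ∧ Q → N6]; r5 [R ∧ V5 → J]; r9 [F6 ∧ Q → T1]. New: H2, N6, J, T1.
Round 2: r2 [H2 ∧ Q → P]; r12 [J ∧ T1 → B]. New: P, B.
Round 3: r6 [P → U4]; r11 [B ∧ P ∧ N6 → K]. New: U4, K.
Round 4: r10 [K → L]. New: L.
Closure: {A3, B, C7, D, E, F6, H2, J, K, L, M, N6, P, Q, R, S, T1, U4, V5, W5} — 20 facts.

20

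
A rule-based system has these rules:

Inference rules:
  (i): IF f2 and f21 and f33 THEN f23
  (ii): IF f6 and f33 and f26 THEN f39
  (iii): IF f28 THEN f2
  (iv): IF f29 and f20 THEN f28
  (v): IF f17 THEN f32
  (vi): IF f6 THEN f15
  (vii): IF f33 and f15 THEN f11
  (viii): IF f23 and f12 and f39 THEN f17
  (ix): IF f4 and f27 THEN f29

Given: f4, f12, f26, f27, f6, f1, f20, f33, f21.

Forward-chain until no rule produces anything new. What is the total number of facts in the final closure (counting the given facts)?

18

Round 1: (ii) [IF f6 and f33 and f26 THEN f39]; (vi) [IF f6 THEN f15]; (ix) [IF f4 and f27 THEN f29]. New: f39, f15, f29.
Round 2: (iv) [IF f29 and f20 THEN f28]; (vii) [IF f33 and f15 THEN f11]. New: f28, f11.
Round 3: (iii) [IF f28 THEN f2]. New: f2.
Round 4: (i) [IF f2 and f21 and f33 THEN f23]. New: f23.
Round 5: (viii) [IF f23 and f12 and f39 THEN f17]. New: f17.
Round 6: (v) [IF f17 THEN f32]. New: f32.
Closure: {f1, f11, f12, f15, f17, f2, f20, f21, f23, f26, f27, f28, f29, f32, f33, f39, f4, f6} — 18 facts.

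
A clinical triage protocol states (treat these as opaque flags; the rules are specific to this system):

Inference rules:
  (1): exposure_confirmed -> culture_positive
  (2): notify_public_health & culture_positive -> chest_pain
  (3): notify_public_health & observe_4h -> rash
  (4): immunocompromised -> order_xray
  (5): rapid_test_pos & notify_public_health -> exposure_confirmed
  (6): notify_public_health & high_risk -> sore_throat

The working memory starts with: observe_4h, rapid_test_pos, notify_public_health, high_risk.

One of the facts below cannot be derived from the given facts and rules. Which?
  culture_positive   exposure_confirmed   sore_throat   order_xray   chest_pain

order_xray

Round 1: (3) [notify_public_health & observe_4h -> rash]; (5) [rapid_test_pos & notify_public_health -> exposure_confirmed]; (6) [notify_public_health & high_risk -> sore_throat]. Adds rash, exposure_confirmed, sore_throat.
Round 2: (1) [exposure_confirmed -> culture_positive]. Adds culture_positive.
Round 3: (2) [notify_public_health & culture_positive -> chest_pain]. Adds chest_pain.
Derived: culture_positive (round 2), exposure_confirmed (round 1), chest_pain (round 3), sore_throat (round 1). order_xray never appears in any round.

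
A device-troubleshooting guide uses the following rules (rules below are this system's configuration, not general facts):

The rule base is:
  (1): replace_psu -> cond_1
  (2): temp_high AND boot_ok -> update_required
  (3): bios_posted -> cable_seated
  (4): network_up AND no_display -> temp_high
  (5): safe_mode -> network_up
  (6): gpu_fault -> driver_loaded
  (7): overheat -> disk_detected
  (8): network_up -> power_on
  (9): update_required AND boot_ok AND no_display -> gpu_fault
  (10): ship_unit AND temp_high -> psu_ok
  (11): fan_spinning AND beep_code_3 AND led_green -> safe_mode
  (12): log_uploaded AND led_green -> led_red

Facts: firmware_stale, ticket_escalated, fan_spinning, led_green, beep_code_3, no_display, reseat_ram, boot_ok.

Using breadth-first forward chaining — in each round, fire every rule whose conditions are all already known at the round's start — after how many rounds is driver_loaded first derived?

[1] (11) [fan_spinning AND beep_code_3 AND led_green -> safe_mode]. ⇒ new: safe_mode.
[2] (5) [safe_mode -> network_up]. ⇒ new: network_up.
[3] (4) [network_up AND no_display -> temp_high]; (8) [network_up -> power_on]. ⇒ new: temp_high, power_on.
[4] (2) [temp_high AND boot_ok -> update_required]. ⇒ new: update_required.
[5] (9) [update_required AND boot_ok AND no_display -> gpu_fault]. ⇒ new: gpu_fault.
[6] (6) [gpu_fault -> driver_loaded]. ⇒ new: driver_loaded.
driver_loaded first appears in round 6.

6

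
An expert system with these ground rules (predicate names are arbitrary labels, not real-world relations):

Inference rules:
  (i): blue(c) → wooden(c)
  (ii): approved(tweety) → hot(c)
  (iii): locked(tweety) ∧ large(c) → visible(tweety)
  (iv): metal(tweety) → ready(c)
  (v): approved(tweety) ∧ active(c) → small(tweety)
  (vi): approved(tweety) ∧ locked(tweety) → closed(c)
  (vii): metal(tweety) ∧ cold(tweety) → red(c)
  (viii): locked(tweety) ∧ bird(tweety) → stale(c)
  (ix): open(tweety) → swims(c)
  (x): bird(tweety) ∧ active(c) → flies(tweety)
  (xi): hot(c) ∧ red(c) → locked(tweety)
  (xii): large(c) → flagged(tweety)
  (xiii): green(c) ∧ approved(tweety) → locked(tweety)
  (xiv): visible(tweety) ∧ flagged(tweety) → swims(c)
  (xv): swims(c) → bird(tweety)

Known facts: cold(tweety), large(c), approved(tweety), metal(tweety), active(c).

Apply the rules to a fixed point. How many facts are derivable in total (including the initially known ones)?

17

Round 1 fires (ii), (iv), (v), (vii), (xii), giving hot(c), ready(c), small(tweety), red(c), flagged(tweety).
Round 2 fires (xi), giving locked(tweety).
Round 3 fires (iii), (vi), giving visible(tweety), closed(c).
Round 4 fires (xiv), giving swims(c).
Round 5 fires (xv), giving bird(tweety).
Round 6 fires (viii), (x), giving stale(c), flies(tweety).
Closure: {active(c), approved(tweety), bird(tweety), closed(c), cold(tweety), flagged(tweety), flies(tweety), hot(c), large(c), locked(tweety), metal(tweety), ready(c), red(c), small(tweety), stale(c), swims(c), visible(tweety)} — 17 facts.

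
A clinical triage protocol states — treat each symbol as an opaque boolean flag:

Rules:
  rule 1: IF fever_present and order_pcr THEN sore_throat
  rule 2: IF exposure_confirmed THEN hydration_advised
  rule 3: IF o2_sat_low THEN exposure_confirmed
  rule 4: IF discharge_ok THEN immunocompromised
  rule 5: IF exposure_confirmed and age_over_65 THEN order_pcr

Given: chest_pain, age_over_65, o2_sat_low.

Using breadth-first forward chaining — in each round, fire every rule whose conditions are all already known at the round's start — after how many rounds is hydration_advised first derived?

Round 1 — rule 3, derive exposure_confirmed.
Round 2 — rule 2, rule 5, derive hydration_advised, order_pcr.
hydration_advised first appears in round 2.

2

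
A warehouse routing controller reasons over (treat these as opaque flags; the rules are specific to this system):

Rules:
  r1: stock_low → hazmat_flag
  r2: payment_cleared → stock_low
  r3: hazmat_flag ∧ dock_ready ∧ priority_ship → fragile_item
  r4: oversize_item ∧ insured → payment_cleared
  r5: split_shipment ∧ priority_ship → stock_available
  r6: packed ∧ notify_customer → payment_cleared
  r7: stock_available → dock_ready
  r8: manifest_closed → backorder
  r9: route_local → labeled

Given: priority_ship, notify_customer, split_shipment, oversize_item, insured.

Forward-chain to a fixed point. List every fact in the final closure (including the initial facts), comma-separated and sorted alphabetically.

dock_ready, fragile_item, hazmat_flag, insured, notify_customer, oversize_item, payment_cleared, priority_ship, split_shipment, stock_available, stock_low

Round 1 fires r4, r5, giving payment_cleared, stock_available.
Round 2 fires r2, r7, giving stock_low, dock_ready.
Round 3 fires r1, giving hazmat_flag.
Round 4 fires r3, giving fragile_item.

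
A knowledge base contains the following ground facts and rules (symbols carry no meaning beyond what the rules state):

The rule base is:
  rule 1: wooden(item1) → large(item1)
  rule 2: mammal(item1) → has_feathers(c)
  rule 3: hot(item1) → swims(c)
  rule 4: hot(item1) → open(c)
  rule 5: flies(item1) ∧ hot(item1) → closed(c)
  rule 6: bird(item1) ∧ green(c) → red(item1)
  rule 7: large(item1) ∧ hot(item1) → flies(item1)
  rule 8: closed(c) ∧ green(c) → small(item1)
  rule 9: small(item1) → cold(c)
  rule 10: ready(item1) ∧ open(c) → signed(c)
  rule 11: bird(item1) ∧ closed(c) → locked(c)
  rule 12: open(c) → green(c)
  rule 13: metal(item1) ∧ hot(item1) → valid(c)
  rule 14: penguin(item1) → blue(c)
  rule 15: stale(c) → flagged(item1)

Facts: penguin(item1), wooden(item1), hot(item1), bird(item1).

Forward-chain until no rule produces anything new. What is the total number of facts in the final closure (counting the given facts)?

15

Round 1 — rule 1, rule 3, rule 4, rule 14, derive large(item1), swims(c), open(c), blue(c).
Round 2 — rule 7, rule 12, derive flies(item1), green(c).
Round 3 — rule 5, rule 6, derive closed(c), red(item1).
Round 4 — rule 8, rule 11, derive small(item1), locked(c).
Round 5 — rule 9, derive cold(c).
Closure: {bird(item1), blue(c), closed(c), cold(c), flies(item1), green(c), hot(item1), large(item1), locked(c), open(c), penguin(item1), red(item1), small(item1), swims(c), wooden(item1)} — 15 facts.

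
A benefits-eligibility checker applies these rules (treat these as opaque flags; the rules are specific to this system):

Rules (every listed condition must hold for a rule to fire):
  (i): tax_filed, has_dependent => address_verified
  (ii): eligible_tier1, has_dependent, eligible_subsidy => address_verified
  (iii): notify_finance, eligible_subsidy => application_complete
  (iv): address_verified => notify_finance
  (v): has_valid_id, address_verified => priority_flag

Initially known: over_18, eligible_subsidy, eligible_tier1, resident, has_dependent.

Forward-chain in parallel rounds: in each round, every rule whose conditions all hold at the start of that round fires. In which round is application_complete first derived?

Round 1: (ii) [eligible_tier1, has_dependent, eligible_subsidy => address_verified]. Adds address_verified.
Round 2: (iv) [address_verified => notify_finance]. Adds notify_finance.
Round 3: (iii) [notify_finance, eligible_subsidy => application_complete]. Adds application_complete.
application_complete first appears in round 3.

3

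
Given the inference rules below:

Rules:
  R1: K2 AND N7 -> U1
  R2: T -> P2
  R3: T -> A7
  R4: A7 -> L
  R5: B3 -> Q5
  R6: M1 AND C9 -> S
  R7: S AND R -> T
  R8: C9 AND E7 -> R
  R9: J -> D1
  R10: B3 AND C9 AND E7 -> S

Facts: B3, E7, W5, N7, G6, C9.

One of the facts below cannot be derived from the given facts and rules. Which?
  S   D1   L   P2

[1] R5 [B3 -> Q5]; R8 [C9 AND E7 -> R]; R10 [B3 AND C9 AND E7 -> S]. ⇒ new: Q5, R, S.
[2] R7 [S AND R -> T]. ⇒ new: T.
[3] R2 [T -> P2]; R3 [T -> A7]. ⇒ new: P2, A7.
[4] R4 [A7 -> L]. ⇒ new: L.
Derived: L (round 4), S (round 1), P2 (round 3). D1 never appears in any round.

D1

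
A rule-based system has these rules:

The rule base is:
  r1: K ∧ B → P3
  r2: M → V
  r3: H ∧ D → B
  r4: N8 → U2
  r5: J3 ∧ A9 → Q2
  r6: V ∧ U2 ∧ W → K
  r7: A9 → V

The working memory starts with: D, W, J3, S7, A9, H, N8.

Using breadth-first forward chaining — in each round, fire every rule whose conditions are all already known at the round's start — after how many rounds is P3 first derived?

3

[1] r3 [H ∧ D → B]; r4 [N8 → U2]; r5 [J3 ∧ A9 → Q2]; r7 [A9 → V]. ⇒ new: B, U2, Q2, V.
[2] r6 [V ∧ U2 ∧ W → K]. ⇒ new: K.
[3] r1 [K ∧ B → P3]. ⇒ new: P3.
P3 first appears in round 3.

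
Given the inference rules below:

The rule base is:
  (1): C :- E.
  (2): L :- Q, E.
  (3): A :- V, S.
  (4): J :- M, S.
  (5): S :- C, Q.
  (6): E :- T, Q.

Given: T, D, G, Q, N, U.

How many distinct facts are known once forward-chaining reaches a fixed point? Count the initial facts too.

10

Round 1 fires (6), giving E.
Round 2 fires (1), (2), giving C, L.
Round 3 fires (5), giving S.
Closure: {C, D, E, G, L, N, Q, S, T, U} — 10 facts.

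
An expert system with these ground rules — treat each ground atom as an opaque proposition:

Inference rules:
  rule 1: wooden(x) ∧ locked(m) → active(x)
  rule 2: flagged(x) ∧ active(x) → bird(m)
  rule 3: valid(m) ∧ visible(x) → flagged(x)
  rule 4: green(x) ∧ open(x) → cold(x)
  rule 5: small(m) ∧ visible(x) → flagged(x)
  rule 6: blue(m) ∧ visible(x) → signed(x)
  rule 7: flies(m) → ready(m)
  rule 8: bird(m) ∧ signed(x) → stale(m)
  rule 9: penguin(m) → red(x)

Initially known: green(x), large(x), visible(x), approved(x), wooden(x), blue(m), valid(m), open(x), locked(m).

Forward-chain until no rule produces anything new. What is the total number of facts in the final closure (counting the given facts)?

Round 1: rule 1 [wooden(x) ∧ locked(m) → active(x)]; rule 3 [valid(m) ∧ visible(x) → flagged(x)]; rule 4 [green(x) ∧ open(x) → cold(x)]; rule 6 [blue(m) ∧ visible(x) → signed(x)]. New: active(x), flagged(x), cold(x), signed(x).
Round 2: rule 2 [flagged(x) ∧ active(x) → bird(m)]. New: bird(m).
Round 3: rule 8 [bird(m) ∧ signed(x) → stale(m)]. New: stale(m).
Closure: {active(x), approved(x), bird(m), blue(m), cold(x), flagged(x), green(x), large(x), locked(m), open(x), signed(x), stale(m), valid(m), visible(x), wooden(x)} — 15 facts.

15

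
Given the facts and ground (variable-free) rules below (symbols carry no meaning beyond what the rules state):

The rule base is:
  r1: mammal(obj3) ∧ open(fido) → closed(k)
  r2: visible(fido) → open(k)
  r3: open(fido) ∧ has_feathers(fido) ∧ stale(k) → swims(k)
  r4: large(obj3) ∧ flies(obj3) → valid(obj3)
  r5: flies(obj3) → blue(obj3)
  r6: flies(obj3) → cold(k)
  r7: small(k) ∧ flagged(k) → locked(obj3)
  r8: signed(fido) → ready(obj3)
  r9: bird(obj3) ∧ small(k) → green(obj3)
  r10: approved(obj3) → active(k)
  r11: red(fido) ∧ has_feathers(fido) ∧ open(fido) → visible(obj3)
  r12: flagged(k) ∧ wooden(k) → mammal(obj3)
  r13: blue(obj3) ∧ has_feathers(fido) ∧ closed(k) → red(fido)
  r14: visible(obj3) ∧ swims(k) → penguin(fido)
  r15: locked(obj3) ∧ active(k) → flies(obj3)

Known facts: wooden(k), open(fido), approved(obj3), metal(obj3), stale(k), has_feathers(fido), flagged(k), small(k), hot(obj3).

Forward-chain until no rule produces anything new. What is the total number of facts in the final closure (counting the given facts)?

Round 1 fires r3, r7, r10, r12, giving swims(k), locked(obj3), active(k), mammal(obj3).
Round 2 fires r1, r15, giving closed(k), flies(obj3).
Round 3 fires r5, r6, giving blue(obj3), cold(k).
Round 4 fires r13, giving red(fido).
Round 5 fires r11, giving visible(obj3).
Round 6 fires r14, giving penguin(fido).
Closure: {active(k), approved(obj3), blue(obj3), closed(k), cold(k), flagged(k), flies(obj3), has_feathers(fido), hot(obj3), locked(obj3), mammal(obj3), metal(obj3), open(fido), penguin(fido), red(fido), small(k), stale(k), swims(k), visible(obj3), wooden(k)} — 20 facts.

20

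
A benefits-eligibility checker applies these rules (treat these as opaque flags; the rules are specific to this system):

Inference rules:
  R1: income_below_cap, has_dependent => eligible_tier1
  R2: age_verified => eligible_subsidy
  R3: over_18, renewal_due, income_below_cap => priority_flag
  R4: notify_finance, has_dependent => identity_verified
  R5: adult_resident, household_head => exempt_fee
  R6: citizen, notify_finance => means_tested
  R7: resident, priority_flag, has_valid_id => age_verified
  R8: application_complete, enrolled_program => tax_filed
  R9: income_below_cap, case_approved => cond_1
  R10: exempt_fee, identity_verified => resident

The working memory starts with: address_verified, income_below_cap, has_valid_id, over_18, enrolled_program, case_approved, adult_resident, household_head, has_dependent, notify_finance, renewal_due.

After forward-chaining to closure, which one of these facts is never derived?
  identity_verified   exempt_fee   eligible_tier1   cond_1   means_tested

means_tested

Round 1: R1 [income_below_cap, has_dependent => eligible_tier1]; R3 [over_18, renewal_due, income_below_cap => priority_flag]; R4 [notify_finance, has_dependent => identity_verified]; R5 [adult_resident, household_head => exempt_fee]; R9 [income_below_cap, case_approved => cond_1]. Adds eligible_tier1, priority_flag, identity_verified, exempt_fee, cond_1.
Round 2: R10 [exempt_fee, identity_verified => resident]. Adds resident.
Round 3: R7 [resident, priority_flag, has_valid_id => age_verified]. Adds age_verified.
Round 4: R2 [age_verified => eligible_subsidy]. Adds eligible_subsidy.
Derived: identity_verified (round 1), cond_1 (round 1), exempt_fee (round 1), eligible_tier1 (round 1). means_tested never appears in any round.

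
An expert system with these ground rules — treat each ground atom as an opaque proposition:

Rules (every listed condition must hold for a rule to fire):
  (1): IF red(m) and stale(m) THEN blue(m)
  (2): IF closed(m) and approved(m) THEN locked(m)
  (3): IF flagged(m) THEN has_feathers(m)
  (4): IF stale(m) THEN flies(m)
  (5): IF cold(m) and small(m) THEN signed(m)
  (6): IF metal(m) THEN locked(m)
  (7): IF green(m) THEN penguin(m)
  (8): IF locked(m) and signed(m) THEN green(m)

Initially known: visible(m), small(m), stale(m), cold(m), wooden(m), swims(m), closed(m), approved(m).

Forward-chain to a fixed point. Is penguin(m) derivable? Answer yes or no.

Round 1: (2) [IF closed(m) and approved(m) THEN locked(m)]; (4) [IF stale(m) THEN flies(m)]; (5) [IF cold(m) and small(m) THEN signed(m)]. New: locked(m), flies(m), signed(m).
Round 2: (8) [IF locked(m) and signed(m) THEN green(m)]. New: green(m).
Round 3: (7) [IF green(m) THEN penguin(m)]. New: penguin(m).
penguin(m) appears in round 3, so it is derivable.

yes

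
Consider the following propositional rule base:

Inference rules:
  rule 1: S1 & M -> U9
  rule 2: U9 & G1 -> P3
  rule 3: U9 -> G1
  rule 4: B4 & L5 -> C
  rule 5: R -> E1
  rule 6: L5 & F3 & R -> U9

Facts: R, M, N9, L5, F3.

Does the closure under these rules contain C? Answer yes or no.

no

Round 1: rule 5 [R -> E1]; rule 6 [L5 & F3 & R -> U9]. New: E1, U9.
Round 2: rule 3 [U9 -> G1]. New: G1.
Round 3: rule 2 [U9 & G1 -> P3]. New: P3.
Fixed point reached. C is concluded only by rule 4; rule 4 needs B4 (never derived).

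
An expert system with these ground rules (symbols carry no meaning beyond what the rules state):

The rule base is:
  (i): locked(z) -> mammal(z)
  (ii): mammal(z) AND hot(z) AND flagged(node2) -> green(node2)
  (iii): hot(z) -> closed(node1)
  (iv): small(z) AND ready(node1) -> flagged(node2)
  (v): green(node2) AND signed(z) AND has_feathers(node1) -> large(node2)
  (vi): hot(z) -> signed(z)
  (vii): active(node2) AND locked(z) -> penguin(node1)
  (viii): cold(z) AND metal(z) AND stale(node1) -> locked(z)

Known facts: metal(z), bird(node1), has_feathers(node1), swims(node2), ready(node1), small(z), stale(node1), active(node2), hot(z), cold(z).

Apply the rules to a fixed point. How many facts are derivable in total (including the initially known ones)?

18

Round 1 fires (iii), (iv), (vi), (viii), giving closed(node1), flagged(node2), signed(z), locked(z).
Round 2 fires (i), (vii), giving mammal(z), penguin(node1).
Round 3 fires (ii), giving green(node2).
Round 4 fires (v), giving large(node2).
Closure: {active(node2), bird(node1), closed(node1), cold(z), flagged(node2), green(node2), has_feathers(node1), hot(z), large(node2), locked(z), mammal(z), metal(z), penguin(node1), ready(node1), signed(z), small(z), stale(node1), swims(node2)} — 18 facts.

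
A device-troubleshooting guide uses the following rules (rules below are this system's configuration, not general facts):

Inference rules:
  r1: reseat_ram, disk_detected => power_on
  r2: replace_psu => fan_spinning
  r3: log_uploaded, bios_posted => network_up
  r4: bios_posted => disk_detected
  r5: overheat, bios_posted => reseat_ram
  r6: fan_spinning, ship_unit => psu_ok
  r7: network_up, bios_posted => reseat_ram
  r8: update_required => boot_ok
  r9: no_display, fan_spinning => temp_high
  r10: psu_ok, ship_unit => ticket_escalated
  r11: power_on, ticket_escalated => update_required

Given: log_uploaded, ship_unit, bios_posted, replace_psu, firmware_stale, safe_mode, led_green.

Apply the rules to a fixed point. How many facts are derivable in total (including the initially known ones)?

Round 1: r2 [replace_psu => fan_spinning]; r3 [log_uploaded, bios_posted => network_up]; r4 [bios_posted => disk_detected]. New: fan_spinning, network_up, disk_detected.
Round 2: r6 [fan_spinning, ship_unit => psu_ok]; r7 [network_up, bios_posted => reseat_ram]. New: psu_ok, reseat_ram.
Round 3: r1 [reseat_ram, disk_detected => power_on]; r10 [psu_ok, ship_unit => ticket_escalated]. New: power_on, ticket_escalated.
Round 4: r11 [power_on, ticket_escalated => update_required]. New: update_required.
Round 5: r8 [update_required => boot_ok]. New: boot_ok.
Closure: {bios_posted, boot_ok, disk_detected, fan_spinning, firmware_stale, led_green, log_uploaded, network_up, power_on, psu_ok, replace_psu, reseat_ram, safe_mode, ship_unit, ticket_escalated, update_required} — 16 facts.

16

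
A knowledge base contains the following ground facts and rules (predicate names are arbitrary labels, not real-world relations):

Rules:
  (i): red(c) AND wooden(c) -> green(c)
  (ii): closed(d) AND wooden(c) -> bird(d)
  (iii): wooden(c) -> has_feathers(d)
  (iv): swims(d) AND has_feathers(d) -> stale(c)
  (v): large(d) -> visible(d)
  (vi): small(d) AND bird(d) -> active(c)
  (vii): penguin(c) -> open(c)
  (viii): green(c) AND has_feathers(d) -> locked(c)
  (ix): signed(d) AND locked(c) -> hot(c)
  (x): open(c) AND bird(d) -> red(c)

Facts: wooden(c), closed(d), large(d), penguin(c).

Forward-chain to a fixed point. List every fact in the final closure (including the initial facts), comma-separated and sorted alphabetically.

[1] (ii) [closed(d) AND wooden(c) -> bird(d)]; (iii) [wooden(c) -> has_feathers(d)]; (v) [large(d) -> visible(d)]; (vii) [penguin(c) -> open(c)]. ⇒ new: bird(d), has_feathers(d), visible(d), open(c).
[2] (x) [open(c) AND bird(d) -> red(c)]. ⇒ new: red(c).
[3] (i) [red(c) AND wooden(c) -> green(c)]. ⇒ new: green(c).
[4] (viii) [green(c) AND has_feathers(d) -> locked(c)]. ⇒ new: locked(c).

bird(d), closed(d), green(c), has_feathers(d), large(d), locked(c), open(c), penguin(c), red(c), visible(d), wooden(c)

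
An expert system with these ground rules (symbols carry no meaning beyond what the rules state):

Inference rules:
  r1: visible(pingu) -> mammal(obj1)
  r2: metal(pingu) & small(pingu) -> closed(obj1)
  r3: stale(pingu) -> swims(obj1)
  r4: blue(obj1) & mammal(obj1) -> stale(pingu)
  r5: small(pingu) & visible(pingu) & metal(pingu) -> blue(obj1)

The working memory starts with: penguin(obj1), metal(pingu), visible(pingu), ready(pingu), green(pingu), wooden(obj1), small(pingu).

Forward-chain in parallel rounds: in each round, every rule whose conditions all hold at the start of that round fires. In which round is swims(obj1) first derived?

3

Round 1 fires r1, r2, r5, giving mammal(obj1), closed(obj1), blue(obj1).
Round 2 fires r4, giving stale(pingu).
Round 3 fires r3, giving swims(obj1).
swims(obj1) first appears in round 3.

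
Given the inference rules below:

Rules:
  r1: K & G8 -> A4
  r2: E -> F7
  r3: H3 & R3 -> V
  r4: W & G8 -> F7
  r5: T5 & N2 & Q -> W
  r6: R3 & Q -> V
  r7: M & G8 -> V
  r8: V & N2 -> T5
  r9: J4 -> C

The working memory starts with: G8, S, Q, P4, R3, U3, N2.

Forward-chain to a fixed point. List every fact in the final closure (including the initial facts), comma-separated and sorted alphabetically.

Round 1: r6 [R3 & Q -> V]. New: V.
Round 2: r8 [V & N2 -> T5]. New: T5.
Round 3: r5 [T5 & N2 & Q -> W]. New: W.
Round 4: r4 [W & G8 -> F7]. New: F7.

F7, G8, N2, P4, Q, R3, S, T5, U3, V, W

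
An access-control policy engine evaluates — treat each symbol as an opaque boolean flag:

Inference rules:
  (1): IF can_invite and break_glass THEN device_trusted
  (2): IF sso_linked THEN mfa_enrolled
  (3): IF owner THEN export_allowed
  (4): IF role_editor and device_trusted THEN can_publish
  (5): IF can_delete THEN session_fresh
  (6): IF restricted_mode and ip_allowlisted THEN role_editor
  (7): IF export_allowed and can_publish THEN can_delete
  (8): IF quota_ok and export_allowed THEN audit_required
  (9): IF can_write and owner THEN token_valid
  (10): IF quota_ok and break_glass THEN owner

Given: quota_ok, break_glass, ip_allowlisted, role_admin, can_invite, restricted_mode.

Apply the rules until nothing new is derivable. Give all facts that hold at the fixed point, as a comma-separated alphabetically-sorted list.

audit_required, break_glass, can_delete, can_invite, can_publish, device_trusted, export_allowed, ip_allowlisted, owner, quota_ok, restricted_mode, role_admin, role_editor, session_fresh

Round 1: (1) [IF can_invite and break_glass THEN device_trusted]; (6) [IF restricted_mode and ip_allowlisted THEN role_editor]; (10) [IF quota_ok and break_glass THEN owner]. Adds device_trusted, role_editor, owner.
Round 2: (3) [IF owner THEN export_allowed]; (4) [IF role_editor and device_trusted THEN can_publish]. Adds export_allowed, can_publish.
Round 3: (7) [IF export_allowed and can_publish THEN can_delete]; (8) [IF quota_ok and export_allowed THEN audit_required]. Adds can_delete, audit_required.
Round 4: (5) [IF can_delete THEN session_fresh]. Adds session_fresh.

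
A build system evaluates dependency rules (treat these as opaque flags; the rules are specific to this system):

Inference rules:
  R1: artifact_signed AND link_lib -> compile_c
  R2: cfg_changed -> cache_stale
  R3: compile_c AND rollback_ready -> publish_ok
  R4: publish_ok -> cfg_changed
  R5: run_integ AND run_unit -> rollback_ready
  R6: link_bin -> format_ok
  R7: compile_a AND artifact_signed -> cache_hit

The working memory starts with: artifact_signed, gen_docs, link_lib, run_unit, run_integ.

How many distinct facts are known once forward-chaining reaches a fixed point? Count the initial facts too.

[1] R1 [artifact_signed AND link_lib -> compile_c]; R5 [run_integ AND run_unit -> rollback_ready]. ⇒ new: compile_c, rollback_ready.
[2] R3 [compile_c AND rollback_ready -> publish_ok]. ⇒ new: publish_ok.
[3] R4 [publish_ok -> cfg_changed]. ⇒ new: cfg_changed.
[4] R2 [cfg_changed -> cache_stale]. ⇒ new: cache_stale.
Closure: {artifact_signed, cache_stale, cfg_changed, compile_c, gen_docs, link_lib, publish_ok, rollback_ready, run_integ, run_unit} — 10 facts.

10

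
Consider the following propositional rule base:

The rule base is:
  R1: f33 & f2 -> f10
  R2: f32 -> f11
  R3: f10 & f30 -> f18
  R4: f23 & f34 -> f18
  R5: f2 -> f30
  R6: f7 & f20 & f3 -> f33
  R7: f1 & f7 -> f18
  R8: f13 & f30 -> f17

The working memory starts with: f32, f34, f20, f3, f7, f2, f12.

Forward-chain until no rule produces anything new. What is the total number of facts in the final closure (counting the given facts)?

12

[1] R2 [f32 -> f11]; R5 [f2 -> f30]; R6 [f7 & f20 & f3 -> f33]. ⇒ new: f11, f30, f33.
[2] R1 [f33 & f2 -> f10]. ⇒ new: f10.
[3] R3 [f10 & f30 -> f18]. ⇒ new: f18.
Closure: {f10, f11, f12, f18, f2, f20, f3, f30, f32, f33, f34, f7} — 12 facts.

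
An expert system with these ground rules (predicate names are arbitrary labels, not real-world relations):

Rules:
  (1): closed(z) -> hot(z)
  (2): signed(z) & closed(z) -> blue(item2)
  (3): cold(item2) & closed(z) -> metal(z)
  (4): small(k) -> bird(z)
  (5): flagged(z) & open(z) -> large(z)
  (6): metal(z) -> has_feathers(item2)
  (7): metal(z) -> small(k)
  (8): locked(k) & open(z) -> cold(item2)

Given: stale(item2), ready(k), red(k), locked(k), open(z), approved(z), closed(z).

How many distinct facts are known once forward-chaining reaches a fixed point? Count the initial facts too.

13

Round 1 — (1), (8), derive hot(z), cold(item2).
Round 2 — (3), derive metal(z).
Round 3 — (6), (7), derive has_feathers(item2), small(k).
Round 4 — (4), derive bird(z).
Closure: {approved(z), bird(z), closed(z), cold(item2), has_feathers(item2), hot(z), locked(k), metal(z), open(z), ready(k), red(k), small(k), stale(item2)} — 13 facts.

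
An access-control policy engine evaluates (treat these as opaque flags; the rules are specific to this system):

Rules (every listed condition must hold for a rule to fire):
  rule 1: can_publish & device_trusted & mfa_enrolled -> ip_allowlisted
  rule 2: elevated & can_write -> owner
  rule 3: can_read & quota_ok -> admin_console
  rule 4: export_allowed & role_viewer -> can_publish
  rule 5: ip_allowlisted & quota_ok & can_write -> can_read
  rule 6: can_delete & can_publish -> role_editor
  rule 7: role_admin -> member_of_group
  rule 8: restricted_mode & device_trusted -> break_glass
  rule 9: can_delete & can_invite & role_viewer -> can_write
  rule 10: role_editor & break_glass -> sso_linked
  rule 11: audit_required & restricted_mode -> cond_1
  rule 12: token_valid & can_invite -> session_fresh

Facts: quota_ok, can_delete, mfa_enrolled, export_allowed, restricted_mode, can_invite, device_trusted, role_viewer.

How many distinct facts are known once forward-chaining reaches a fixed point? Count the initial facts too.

16

Round 1: rule 4 [export_allowed & role_viewer -> can_publish]; rule 8 [restricted_mode & device_trusted -> break_glass]; rule 9 [can_delete & can_invite & role_viewer -> can_write]. Adds can_publish, break_glass, can_write.
Round 2: rule 1 [can_publish & device_trusted & mfa_enrolled -> ip_allowlisted]; rule 6 [can_delete & can_publish -> role_editor]. Adds ip_allowlisted, role_editor.
Round 3: rule 5 [ip_allowlisted & quota_ok & can_write -> can_read]; rule 10 [role_editor & break_glass -> sso_linked]. Adds can_read, sso_linked.
Round 4: rule 3 [can_read & quota_ok -> admin_console]. Adds admin_console.
Closure: {admin_console, break_glass, can_delete, can_invite, can_publish, can_read, can_write, device_trusted, export_allowed, ip_allowlisted, mfa_enrolled, quota_ok, restricted_mode, role_editor, role_viewer, sso_linked} — 16 facts.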